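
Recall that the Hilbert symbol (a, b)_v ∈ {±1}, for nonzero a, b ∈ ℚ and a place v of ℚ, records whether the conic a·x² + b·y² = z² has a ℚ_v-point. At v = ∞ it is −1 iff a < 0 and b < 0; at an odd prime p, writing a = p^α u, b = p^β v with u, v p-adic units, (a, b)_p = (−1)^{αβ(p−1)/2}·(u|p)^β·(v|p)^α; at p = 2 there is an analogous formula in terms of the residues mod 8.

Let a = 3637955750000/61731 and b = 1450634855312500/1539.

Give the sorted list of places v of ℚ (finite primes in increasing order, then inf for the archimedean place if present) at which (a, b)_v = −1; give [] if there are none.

[5, 11]

(a, b) ≡ (2717, 35815) mod (ℚ^×)²; places V = {2, 3, 5, 11, 13, 19, 29, ∞}.
(a,b)_29: α=2, u≡20; β=3, v≡17 (mod 29); (20|29)=+1, (17|29)=-1; sign (−1)^0·+1^3·-1^2 = +1.
(a,b)_3: α=-2, u≡2; β=-4, v≡1 (mod 3); (2|3)=-1, (1|3)=+1; sign (−1)^0·-1^-4·+1^-2 = +1.
(a,b)_19: α=-3, u≡13; β=-1, v≡16 (mod 19); (13|19)=-1, (16|19)=+1; sign (−1)^1·-1^-1·+1^-3 = +1.
(a,b)_∞: sgn(2717)=+, sgn(35815)=+, so +1.
(a,b)_2: α=4, β=2; u≡5, v≡7 (mod 8); ε(u)ε(v)=0·1, αω(v)=4·0, βω(u)=2·1; sum ≡ 0  ⇒  +1.
(a,b)_13: α=1, u≡3; β=1, v≡1 (mod 13); (3|13)=+1, (1|13)=+1; sign (−1)^0·+1^1·+1^1 = +1.
(a,b)_11: α=3, u≡3; β=4, v≡7 (mod 11); (3|11)=+1, (7|11)=-1; sign (−1)^0·+1^4·-1^3 = -1.
(a,b)_5: α=6, u≡3; β=7, v≡2 (mod 5); (3|5)=-1, (2|5)=-1; sign (−1)^0·-1^7·-1^6 = -1.
(2717, 35815 / ℚ) ramifies at {5, 11}: a division algebra.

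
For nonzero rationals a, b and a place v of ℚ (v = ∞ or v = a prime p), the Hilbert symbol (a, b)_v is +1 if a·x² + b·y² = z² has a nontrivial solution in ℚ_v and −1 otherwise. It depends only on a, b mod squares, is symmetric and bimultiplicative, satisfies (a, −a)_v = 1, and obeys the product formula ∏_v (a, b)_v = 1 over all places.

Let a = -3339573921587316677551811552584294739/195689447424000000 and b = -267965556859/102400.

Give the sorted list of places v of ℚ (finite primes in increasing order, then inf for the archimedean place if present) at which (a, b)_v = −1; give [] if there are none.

Mod squares: a ≡ -11, b ≡ -77539. Check v ∈ {∞, 2, 3, 5, 7, 11, 13, 19, 23, 53}.
v=19: a=19^2·(≡18), b=19^1·(≡4) mod 19; (18|19)=-1, (4|19)=+1; (−1)^{2·1·9}·(-1)^1·(+1)^2 = -1.
v=3: a=3^-6·(≡1), b=3^0·(≡2) mod 3; (1|3)=+1, (2|3)=-1; (−1)^{-6·0·1}·(+1)^0·(-1)^-6 = +1.
v=13: a=13^12·(≡7), b=13^4·(≡2) mod 13; (7|13)=-1, (2|13)=-1; (−1)^{12·4·6}·(-1)^4·(-1)^12 = +1.
v=53: a=53^2·(≡7), b=53^1·(≡31) mod 53; (7|53)=+1, (31|53)=-1; (−1)^{2·1·26}·(+1)^1·(-1)^2 = +1.
v=11: a=11^7·(≡8), b=11^3·(≡10) mod 11; (8|11)=-1, (10|11)=-1; (−1)^{7·3·5}·(-1)^3·(-1)^7 = -1.
v=23: a=23^6·(≡2), b=23^0·(≡22) mod 23; (2|23)=+1, (22|23)=-1; (−1)^{6·0·11}·(+1)^0·(-1)^6 = +1.
v=5: a=5^-6·(≡1), b=5^-2·(≡1) mod 5; (1|5)=+1, (1|5)=+1; (−1)^{-6·-2·2}·(+1)^-2·(+1)^-6 = +1.
v=7: a=7^2·(≡5), b=7^1·(≡2) mod 7; (5|7)=-1, (2|7)=+1; (−1)^{2·1·3}·(-1)^1·(+1)^2 = -1.
v=∞: -11 < 0 and -77539 < 0  ⇒  (a,b)_∞ = -1.
v=2: v_2(a)=-34, v_2(b)=-12; units ≡ 5, 5 (mod 8); ε·ε+αω+βω = 0·0+-34·1+-12·1 ≡ 0  ⇒  (a,b)_2 = +1.
|Ram(-11, -77539)| = 4, even; anisotropic at {7, 11, 19, ∞}.

[7, 11, 19, inf]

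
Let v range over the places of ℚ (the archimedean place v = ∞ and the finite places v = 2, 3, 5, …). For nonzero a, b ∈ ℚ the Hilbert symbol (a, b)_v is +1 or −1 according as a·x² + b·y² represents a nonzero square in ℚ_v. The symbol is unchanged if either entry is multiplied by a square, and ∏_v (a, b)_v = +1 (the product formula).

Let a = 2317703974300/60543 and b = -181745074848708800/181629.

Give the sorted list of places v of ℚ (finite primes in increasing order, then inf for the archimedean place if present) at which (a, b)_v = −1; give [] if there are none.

[7, 29]

Mod squares: a ≡ 65569, b ≡ -6783. Check v ∈ {∞, 2, 3, 5, 7, 11, 13, 17, 19, 29, 31}.
v=2: v_2(a)=2, v_2(b)=6; units ≡ 1, 1 (mod 8); ε·ε+αω+βω = 0·0+2·0+6·0 ≡ 0  ⇒  (a,b)_2 = +1.
v=17: a=17^1·(≡15), b=17^1·(≡8) mod 17; (15|17)=+1, (8|17)=+1; (−1)^{1·1·8}·(+1)^1·(+1)^1 = +1.
v=5: a=5^2·(≡4), b=5^2·(≡2) mod 5; (4|5)=+1, (2|5)=-1; (−1)^{2·2·2}·(+1)^2·(-1)^2 = +1.
v=31: a=31^-2·(≡8), b=31^-2·(≡27) mod 31; (8|31)=+1, (27|31)=-1; (−1)^{-2·-2·15}·(+1)^-2·(-1)^-2 = +1.
v=7: a=7^-1·(≡2), b=7^-1·(≡1) mod 7; (2|7)=+1, (1|7)=+1; (−1)^{-1·-1·3}·(+1)^-1·(+1)^-1 = -1.
v=19: a=19^1·(≡8), b=19^1·(≡11) mod 19; (8|19)=-1, (11|19)=+1; (−1)^{1·1·9}·(-1)^1·(+1)^1 = +1.
v=11: a=11^4·(≡9), b=11^4·(≡9) mod 11; (9|11)=+1, (9|11)=+1; (−1)^{4·4·5}·(+1)^4·(+1)^4 = +1.
v=3: a=3^-2·(≡1), b=3^-3·(≡1) mod 3; (1|3)=+1, (1|3)=+1; (−1)^{-2·-3·1}·(+1)^-3·(+1)^-2 = +1.
v=13: a=13^2·(≡10), b=13^4·(≡9) mod 13; (10|13)=+1, (9|13)=+1; (−1)^{2·4·6}·(+1)^4·(+1)^2 = +1.
v=∞: 65569 > 0 and -6783 < 0  ⇒  (a,b)_∞ = +1.
v=29: a=29^1·(≡23), b=29^2·(≡14) mod 29; (23|29)=+1, (14|29)=-1; (−1)^{1·2·14}·(+1)^2·(-1)^1 = -1.
Ram(65569, -6783) = {7, 29}; no ℚ_7-point on the conic.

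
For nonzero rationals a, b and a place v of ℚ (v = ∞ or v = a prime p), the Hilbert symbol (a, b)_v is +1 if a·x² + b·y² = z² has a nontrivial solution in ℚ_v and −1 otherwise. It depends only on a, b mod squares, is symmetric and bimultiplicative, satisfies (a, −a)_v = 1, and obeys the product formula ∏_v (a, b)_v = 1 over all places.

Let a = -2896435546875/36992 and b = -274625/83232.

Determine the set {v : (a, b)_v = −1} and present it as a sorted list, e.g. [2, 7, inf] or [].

Mod squares: a ≡ -390, b ≡ -130. Check v ∈ {∞, 2, 3, 5, 13, 17}.
v=2: v_2(a)=-7, v_2(b)=-5; units ≡ 5, 7 (mod 8); ε·ε+αω+βω = 0·1+-7·0+-5·1 ≡ 1  ⇒  (a,b)_2 = -1.
v=5: a=5^11·(≡3), b=5^3·(≡4) mod 5; (3|5)=-1, (4|5)=+1; (−1)^{11·3·2}·(-1)^3·(+1)^11 = -1.
v=17: a=17^-2·(≡4), b=17^-2·(≡7) mod 17; (4|17)=+1, (7|17)=-1; (−1)^{-2·-2·8}·(+1)^-2·(-1)^-2 = +1.
v=3: a=3^3·(≡2), b=3^-2·(≡2) mod 3; (2|3)=-1, (2|3)=-1; (−1)^{3·-2·1}·(-1)^-2·(-1)^3 = -1.
v=13: a=13^3·(≡10), b=13^3·(≡3) mod 13; (10|13)=+1, (3|13)=+1; (−1)^{3·3·6}·(+1)^3·(+1)^3 = +1.
v=∞: -390 < 0 and -130 < 0  ⇒  (a,b)_∞ = -1.
Ram(-390, -130) = {2, 3, 5, ∞}; no ℚ_2-point on the conic.

[2, 3, 5, inf]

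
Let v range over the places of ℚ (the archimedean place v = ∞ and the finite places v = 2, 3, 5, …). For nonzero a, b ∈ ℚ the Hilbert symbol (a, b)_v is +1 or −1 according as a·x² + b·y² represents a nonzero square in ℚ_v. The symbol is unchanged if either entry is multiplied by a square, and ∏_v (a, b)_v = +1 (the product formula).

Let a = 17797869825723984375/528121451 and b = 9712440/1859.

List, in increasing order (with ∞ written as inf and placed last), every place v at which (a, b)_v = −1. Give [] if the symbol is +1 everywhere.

Mod squares: a ≡ 165, b ≡ 5610. Check v ∈ {∞, 2, 3, 5, 11, 13, 17, 19, 23, 41}.
v=∞: 165 > 0 and 5610 > 0  ⇒  (a,b)_∞ = +1.
v=11: a=11^-1·(≡5), b=11^-1·(≡3) mod 11; (5|11)=+1, (3|11)=+1; (−1)^{-1·-1·5}·(+1)^-1·(+1)^-1 = -1.
v=19: a=19^2·(≡12), b=19^0·(≡6) mod 19; (12|19)=-1, (6|19)=+1; (−1)^{2·0·9}·(-1)^0·(+1)^2 = +1.
v=41: a=41^-2·(≡39), b=41^0·(≡14) mod 41; (39|41)=+1, (14|41)=-1; (−1)^{-2·0·20}·(+1)^0·(-1)^-2 = +1.
v=3: a=3^3·(≡1), b=3^3·(≡1) mod 3; (1|3)=+1, (1|3)=+1; (−1)^{3·3·1}·(+1)^3·(+1)^3 = -1.
v=2: v_2(a)=0, v_2(b)=3; units ≡ 5, 5 (mod 8); ε·ε+αω+βω = 0·0+0·1+3·1 ≡ 1  ⇒  (a,b)_2 = -1.
v=5: a=5^7·(≡2), b=5^1·(≡2) mod 5; (2|5)=-1, (2|5)=-1; (−1)^{7·1·2}·(-1)^1·(-1)^7 = +1.
v=13: a=13^-4·(≡3), b=13^-2·(≡8) mod 13; (3|13)=+1, (8|13)=-1; (−1)^{-4·-2·6}·(+1)^-2·(-1)^-4 = +1.
v=23: a=23^4·(≡2), b=23^2·(≡10) mod 23; (2|23)=+1, (10|23)=-1; (−1)^{4·2·11}·(+1)^2·(-1)^4 = +1.
v=17: a=17^4·(≡3), b=17^1·(≡3) mod 17; (3|17)=-1, (3|17)=-1; (−1)^{4·1·8}·(-1)^1·(-1)^4 = -1.
|Ram(165, 5610)| = 4, even; anisotropic at {2, 3, 11, 17}.

[2, 3, 11, 17]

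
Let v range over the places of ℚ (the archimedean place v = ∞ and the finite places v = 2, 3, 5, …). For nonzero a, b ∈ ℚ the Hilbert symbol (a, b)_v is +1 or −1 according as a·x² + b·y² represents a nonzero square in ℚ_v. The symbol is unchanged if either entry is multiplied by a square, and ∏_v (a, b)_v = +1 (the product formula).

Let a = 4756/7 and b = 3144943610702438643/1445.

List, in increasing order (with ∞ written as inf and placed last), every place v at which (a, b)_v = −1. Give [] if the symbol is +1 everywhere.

[2, 5, 7, 29, 31, 41]

Mod squares: a ≡ 8323, b ≡ 10504815. Check v ∈ {∞, 2, 3, 5, 7, 17, 19, 29, 31, 41}.
v=7: a=7^-1·(≡3), b=7^6·(≡5) mod 7; (3|7)=-1, (5|7)=-1; (−1)^{-1·6·3}·(-1)^6·(-1)^-1 = -1.
v=31: a=31^0·(≡24), b=31^1·(≡1) mod 31; (24|31)=-1, (1|31)=+1; (−1)^{0·1·15}·(-1)^1·(+1)^0 = -1.
v=41: a=41^1·(≡40), b=41^3·(≡19) mod 41; (40|41)=+1, (19|41)=-1; (−1)^{1·3·20}·(+1)^3·(-1)^1 = -1.
v=2: v_2(a)=2, v_2(b)=0; units ≡ 3, 7 (mod 8); ε·ε+αω+βω = 1·1+2·0+0·1 ≡ 1  ⇒  (a,b)_2 = -1.
v=∞: 8323 > 0 and 10504815 > 0  ⇒  (a,b)_∞ = +1.
v=17: a=17^0·(≡14), b=17^-2·(≡6) mod 17; (14|17)=-1, (6|17)=-1; (−1)^{0·-2·8}·(-1)^-2·(-1)^0 = +1.
v=5: a=5^0·(≡3), b=5^-1·(≡2) mod 5; (3|5)=-1, (2|5)=-1; (−1)^{0·-1·2}·(-1)^-1·(-1)^0 = -1.
v=3: a=3^0·(≡1), b=3^3·(≡2) mod 3; (1|3)=+1, (2|3)=-1; (−1)^{0·3·1}·(+1)^3·(-1)^0 = +1.
v=29: a=29^1·(≡11), b=29^3·(≡22) mod 29; (11|29)=-1, (22|29)=+1; (−1)^{1·3·14}·(-1)^3·(+1)^1 = -1.
v=19: a=19^0·(≡9), b=19^1·(≡1) mod 19; (9|19)=+1, (1|19)=+1; (−1)^{0·1·9}·(+1)^1·(+1)^0 = +1.
Ram(8323, 10504815) = {2, 5, 7, 29, 31, 41}; no ℚ_2-point on the conic.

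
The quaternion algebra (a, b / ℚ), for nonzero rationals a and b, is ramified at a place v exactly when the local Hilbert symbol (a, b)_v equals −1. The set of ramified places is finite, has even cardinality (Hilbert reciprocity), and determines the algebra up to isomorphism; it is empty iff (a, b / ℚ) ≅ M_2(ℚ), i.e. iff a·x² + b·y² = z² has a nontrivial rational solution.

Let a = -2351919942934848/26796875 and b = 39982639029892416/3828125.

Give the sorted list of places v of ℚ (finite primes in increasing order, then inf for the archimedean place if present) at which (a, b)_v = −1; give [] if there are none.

Mod squares: a ≡ -455, b ≡ 1105. Check v ∈ {∞, 2, 3, 5, 7, 11, 13, 17, 37}.
v=11: a=11^2·(≡10), b=11^2·(≡9) mod 11; (10|11)=-1, (9|11)=+1; (−1)^{2·2·5}·(-1)^2·(+1)^2 = +1.
v=13: a=13^1·(≡1), b=13^1·(≡11) mod 13; (1|13)=+1, (11|13)=-1; (−1)^{1·1·6}·(+1)^1·(-1)^1 = -1.
v=3: a=3^10·(≡1), b=3^10·(≡1) mod 3; (1|3)=+1, (1|3)=+1; (−1)^{10·10·1}·(+1)^10·(+1)^10 = +1.
v=17: a=17^2·(≡15), b=17^3·(≡14) mod 17; (15|17)=+1, (14|17)=-1; (−1)^{2·3·8}·(+1)^3·(-1)^2 = +1.
v=37: a=37^2·(≡16), b=37^2·(≡20) mod 37; (16|37)=+1, (20|37)=-1; (−1)^{2·2·18}·(+1)^2·(-1)^2 = +1.
v=2: v_2(a)=6, v_2(b)=6; units ≡ 1, 1 (mod 8); ε·ε+αω+βω = 0·0+6·0+6·0 ≡ 0  ⇒  (a,b)_2 = +1.
v=5: a=5^-7·(≡4), b=5^-7·(≡4) mod 5; (4|5)=+1, (4|5)=+1; (−1)^{-7·-7·2}·(+1)^-7·(+1)^-7 = +1.
v=∞: -455 < 0 and 1105 > 0  ⇒  (a,b)_∞ = +1.
v=7: a=7^-3·(≡3), b=7^-2·(≡5) mod 7; (3|7)=-1, (5|7)=-1; (−1)^{-3·-2·3}·(-1)^-2·(-1)^-3 = -1.
(-455, 1105 / ℚ) ramifies at {7, 13}: a division algebra.

[7, 13]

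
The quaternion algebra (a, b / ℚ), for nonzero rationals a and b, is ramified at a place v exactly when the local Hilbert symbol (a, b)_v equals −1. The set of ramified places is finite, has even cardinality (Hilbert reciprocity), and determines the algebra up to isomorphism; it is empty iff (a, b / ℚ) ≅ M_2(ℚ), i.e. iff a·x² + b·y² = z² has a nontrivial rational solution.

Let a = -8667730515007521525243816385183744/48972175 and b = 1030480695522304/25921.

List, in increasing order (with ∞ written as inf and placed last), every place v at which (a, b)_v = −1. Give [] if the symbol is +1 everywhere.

[7, 13, 29, 43]

Mod squares: a ≡ -258013, b ≡ 20604181. Check v ∈ {∞, 2, 5, 7, 13, 17, 23, 29, 31, 41, 43}.
v=17: a=17^2·(≡9), b=17^2·(≡11) mod 17; (9|17)=+1, (11|17)=-1; (−1)^{2·2·8}·(+1)^2·(-1)^2 = +1.
v=2: v_2(a)=26, v_2(b)=10; units ≡ 3, 5 (mod 8); ε·ε+αω+βω = 1·0+26·1+10·1 ≡ 0  ⇒  (a,b)_2 = +1.
v=7: a=7^-1·(≡6), b=7^-2·(≡3) mod 7; (6|7)=-1, (3|7)=-1; (−1)^{-1·-2·3}·(-1)^-2·(-1)^-1 = -1.
v=∞: -258013 < 0 and 20604181 > 0  ⇒  (a,b)_∞ = +1.
v=43: a=43^2·(≡7), b=43^1·(≡3) mod 43; (7|43)=-1, (3|43)=-1; (−1)^{2·1·21}·(-1)^1·(-1)^2 = -1.
v=13: a=13^6·(≡2), b=13^3·(≡1) mod 13; (2|13)=-1, (1|13)=+1; (−1)^{6·3·6}·(-1)^3·(+1)^6 = -1.
v=29: a=29^3·(≡23), b=29^1·(≡12) mod 29; (23|29)=+1, (12|29)=-1; (−1)^{3·1·14}·(+1)^1·(-1)^3 = -1.
v=5: a=5^-2·(≡3), b=5^0·(≡4) mod 5; (3|5)=-1, (4|5)=+1; (−1)^{-2·0·2}·(-1)^0·(+1)^-2 = +1.
v=31: a=31^3·(≡5), b=31^1·(≡29) mod 31; (5|31)=+1, (29|31)=-1; (−1)^{3·1·15}·(+1)^1·(-1)^3 = +1.
v=41: a=41^3·(≡8), b=41^1·(≡32) mod 41; (8|41)=+1, (32|41)=+1; (−1)^{3·1·20}·(+1)^1·(+1)^3 = +1.
v=23: a=23^-4·(≡3), b=23^-2·(≡21) mod 23; (3|23)=+1, (21|23)=-1; (−1)^{-4·-2·11}·(+1)^-2·(-1)^-4 = +1.
Ram(-258013, 20604181) = {7, 13, 29, 43}; no ℚ_7-point on the conic.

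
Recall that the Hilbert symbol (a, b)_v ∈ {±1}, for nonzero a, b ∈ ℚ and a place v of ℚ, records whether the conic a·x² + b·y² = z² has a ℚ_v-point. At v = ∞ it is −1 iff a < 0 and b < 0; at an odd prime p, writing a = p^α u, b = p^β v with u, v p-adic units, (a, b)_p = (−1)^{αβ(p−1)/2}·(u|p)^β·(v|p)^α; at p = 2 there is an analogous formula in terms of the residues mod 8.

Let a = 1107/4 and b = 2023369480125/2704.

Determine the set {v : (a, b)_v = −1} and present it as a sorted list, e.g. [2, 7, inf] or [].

[5, 41]

(a, b) ≡ (123, 66045) mod (ℚ^×)²; places V = {2, 3, 5, 7, 13, 17, 37, 41, ∞}.
(a,b)_41: α=1, u≡17; β=2, v≡22 (mod 41); (17|41)=-1, (22|41)=-1; sign (−1)^0·-1^2·-1^1 = -1.
(a,b)_∞: sgn(123)=+, sgn(66045)=+, so +1.
(a,b)_17: α=0, u≡9; β=1, v≡16 (mod 17); (9|17)=+1, (16|17)=+1; sign (−1)^0·+1^1·+1^0 = +1.
(a,b)_2: α=-2, β=-4; u≡3, v≡5 (mod 8); ε(u)ε(v)=1·0, αω(v)=-2·1, βω(u)=-4·1; sum ≡ 0  ⇒  +1.
(a,b)_13: α=0, u≡7; β=-2, v≡2 (mod 13); (7|13)=-1, (2|13)=-1; sign (−1)^0·-1^-2·-1^0 = +1.
(a,b)_7: α=0, u≡2; β=1, v≡5 (mod 7); (2|7)=+1, (5|7)=-1; sign (−1)^0·+1^1·-1^0 = +1.
(a,b)_5: α=0, u≡3; β=3, v≡4 (mod 5); (3|5)=-1, (4|5)=+1; sign (−1)^0·-1^3·+1^0 = -1.
(a,b)_3: α=3, u≡2; β=7, v≡1 (mod 3); (2|3)=-1, (1|3)=+1; sign (−1)^1·-1^7·+1^3 = +1.
(a,b)_37: α=0, u≡27; β=1, v≡9 (mod 37); (27|37)=+1, (9|37)=+1; sign (−1)^0·+1^1·+1^0 = +1.
Ram(123, 66045) = {5, 41}; no ℚ_5-point on the conic.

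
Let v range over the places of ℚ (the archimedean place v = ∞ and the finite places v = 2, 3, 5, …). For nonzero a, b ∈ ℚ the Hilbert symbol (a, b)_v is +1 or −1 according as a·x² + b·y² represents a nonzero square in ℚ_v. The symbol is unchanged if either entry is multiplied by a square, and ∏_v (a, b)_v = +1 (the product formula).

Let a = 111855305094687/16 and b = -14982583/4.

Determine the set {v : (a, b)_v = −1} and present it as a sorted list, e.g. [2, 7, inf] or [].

Mod squares: a ≡ 1463, b ≡ -7. Check v ∈ {∞, 2, 3, 7, 11, 19}.
v=2: v_2(a)=-4, v_2(b)=-2; units ≡ 7, 1 (mod 8); ε·ε+αω+βω = 1·0+-4·0+-2·0 ≡ 0  ⇒  (a,b)_2 = +1.
v=∞: 1463 > 0 and -7 < 0  ⇒  (a,b)_∞ = +1.
v=11: a=11^3·(≡3), b=11^2·(≡1) mod 11; (3|11)=+1, (1|11)=+1; (−1)^{3·2·5}·(+1)^2·(+1)^3 = +1.
v=19: a=19^3·(≡6), b=19^2·(≡3) mod 19; (6|19)=+1, (3|19)=-1; (−1)^{3·2·9}·(+1)^2·(-1)^3 = -1.
v=7: a=7^5·(≡3), b=7^3·(≡5) mod 7; (3|7)=-1, (5|7)=-1; (−1)^{5·3·3}·(-1)^3·(-1)^5 = -1.
v=3: a=3^6·(≡2), b=3^0·(≡2) mod 3; (2|3)=-1, (2|3)=-1; (−1)^{6·0·1}·(-1)^0·(-1)^6 = +1.
|Ram(1463, -7)| = 2, even; anisotropic at {7, 19}.

[7, 19]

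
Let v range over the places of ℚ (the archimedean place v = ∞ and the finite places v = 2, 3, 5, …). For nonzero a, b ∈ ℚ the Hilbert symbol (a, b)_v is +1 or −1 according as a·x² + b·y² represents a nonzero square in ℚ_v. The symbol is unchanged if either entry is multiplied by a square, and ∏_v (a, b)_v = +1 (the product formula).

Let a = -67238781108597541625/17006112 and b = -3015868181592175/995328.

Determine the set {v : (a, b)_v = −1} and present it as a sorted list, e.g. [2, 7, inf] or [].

Mod squares: a ≡ -130, b ≡ -21. Check v ∈ {∞, 2, 3, 5, 7, 13, 19}.
v=13: a=13^3·(≡1), b=13^2·(≡8) mod 13; (1|13)=+1, (8|13)=-1; (−1)^{3·2·6}·(+1)^2·(-1)^3 = -1.
v=∞: -130 < 0 and -21 < 0  ⇒  (a,b)_∞ = -1.
v=3: a=3^-12·(≡2), b=3^-5·(≡2) mod 3; (2|3)=-1, (2|3)=-1; (−1)^{-12·-5·1}·(-1)^-5·(-1)^-12 = -1.
v=19: a=19^2·(≡3), b=19^2·(≡16) mod 19; (3|19)=-1, (16|19)=+1; (−1)^{2·2·9}·(-1)^2·(+1)^2 = +1.
v=7: a=7^14·(≡6), b=7^11·(≡1) mod 7; (6|7)=-1, (1|7)=+1; (−1)^{14·11·3}·(-1)^11·(+1)^14 = -1.
v=5: a=5^3·(≡1), b=5^2·(≡1) mod 5; (1|5)=+1, (1|5)=+1; (−1)^{3·2·2}·(+1)^2·(+1)^3 = +1.
v=2: v_2(a)=-5, v_2(b)=-12; units ≡ 7, 3 (mod 8); ε·ε+αω+βω = 1·1+-5·1+-12·0 ≡ 0  ⇒  (a,b)_2 = +1.
(-130, -21 / ℚ) ramifies at {3, 7, 13, ∞}: a division algebra.

[3, 7, 13, inf]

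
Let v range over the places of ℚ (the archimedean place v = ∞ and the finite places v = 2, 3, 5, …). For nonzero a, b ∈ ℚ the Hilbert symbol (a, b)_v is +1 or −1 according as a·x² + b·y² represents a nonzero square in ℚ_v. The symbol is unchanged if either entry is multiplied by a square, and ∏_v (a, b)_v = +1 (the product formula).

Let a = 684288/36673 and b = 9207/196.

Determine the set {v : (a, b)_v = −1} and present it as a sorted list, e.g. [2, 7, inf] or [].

[3, 31]

(a, b) ≡ (7161, 1023) mod (ℚ^×)²; places V = {2, 3, 7, 11, 13, 31, ∞}.
(a,b)_31: α=-1, u≡5; β=1, v≡8 (mod 31); (5|31)=+1, (8|31)=+1; sign (−1)^1·+1^1·+1^-1 = -1.
(a,b)_7: α=-1, u≡1; β=-2, v≡4 (mod 7); (1|7)=+1, (4|7)=+1; sign (−1)^0·+1^-2·+1^-1 = +1.
(a,b)_3: α=5, u≡2; β=3, v≡2 (mod 3); (2|3)=-1, (2|3)=-1; sign (−1)^1·-1^3·-1^5 = -1.
(a,b)_2: α=8, β=-2; u≡1, v≡7 (mod 8); ε(u)ε(v)=0·1, αω(v)=8·0, βω(u)=-2·0; sum ≡ 0  ⇒  +1.
(a,b)_11: α=1, u≡8; β=1, v≡5 (mod 11); (8|11)=-1, (5|11)=+1; sign (−1)^1·-1^1·+1^1 = +1.
(a,b)_13: α=-2, u≡8; β=0, v≡3 (mod 13); (8|13)=-1, (3|13)=+1; sign (−1)^0·-1^0·+1^-2 = +1.
(a,b)_∞: sgn(7161)=+, sgn(1023)=+, so +1.
|Ram(7161, 1023)| = 2, even; anisotropic at {3, 31}.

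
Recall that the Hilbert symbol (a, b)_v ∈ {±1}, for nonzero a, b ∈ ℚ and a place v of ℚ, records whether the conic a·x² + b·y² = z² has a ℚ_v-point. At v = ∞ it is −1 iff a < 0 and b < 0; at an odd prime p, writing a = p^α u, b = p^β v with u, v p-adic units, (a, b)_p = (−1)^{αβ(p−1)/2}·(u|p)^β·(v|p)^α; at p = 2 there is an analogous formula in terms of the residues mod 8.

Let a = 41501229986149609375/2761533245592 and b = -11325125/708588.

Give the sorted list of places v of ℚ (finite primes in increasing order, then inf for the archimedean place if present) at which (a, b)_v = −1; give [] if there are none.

Mod squares: a ≡ 154, b ≡ -15. Check v ∈ {∞, 2, 3, 5, 7, 11, 43}.
v=11: a=11^-1·(≡3), b=11^0·(≡2) mod 11; (3|11)=+1, (2|11)=-1; (−1)^{-1·0·5}·(+1)^0·(-1)^-1 = -1.
v=7: a=7^5·(≡2), b=7^2·(≡6) mod 7; (2|7)=+1, (6|7)=-1; (−1)^{5·2·3}·(+1)^2·(-1)^5 = -1.
v=43: a=43^6·(≡13), b=43^2·(≡26) mod 43; (13|43)=+1, (26|43)=-1; (−1)^{6·2·21}·(+1)^2·(-1)^6 = +1.
v=3: a=3^-22·(≡1), b=3^-11·(≡1) mod 3; (1|3)=+1, (1|3)=+1; (−1)^{-22·-11·1}·(+1)^-11·(+1)^-22 = +1.
v=5: a=5^8·(≡4), b=5^3·(≡3) mod 5; (4|5)=+1, (3|5)=-1; (−1)^{8·3·2}·(+1)^3·(-1)^8 = +1.
v=∞: 154 > 0 and -15 < 0  ⇒  (a,b)_∞ = +1.
v=2: v_2(a)=-3, v_2(b)=-2; units ≡ 5, 1 (mod 8); ε·ε+αω+βω = 0·0+-3·0+-2·1 ≡ 0  ⇒  (a,b)_2 = +1.
Ram(154, -15) = {7, 11}; no ℚ_7-point on the conic.

[7, 11]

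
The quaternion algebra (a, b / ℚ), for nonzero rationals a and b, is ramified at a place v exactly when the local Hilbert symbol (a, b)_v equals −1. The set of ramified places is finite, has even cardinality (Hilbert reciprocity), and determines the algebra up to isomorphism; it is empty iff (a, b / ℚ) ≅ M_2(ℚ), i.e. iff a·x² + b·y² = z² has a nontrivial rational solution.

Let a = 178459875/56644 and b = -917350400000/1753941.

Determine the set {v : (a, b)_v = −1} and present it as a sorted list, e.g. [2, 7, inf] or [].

[2, 3, 5, 7, 19, 23]

(a, b) ≡ (6555, -1881285) mod (ℚ^×)²; places V = {2, 3, 5, 7, 11, 17, 19, 23, 41, ∞}.
(a,b)_5: α=3, u≡1; β=5, v≡2 (mod 5); (1|5)=+1, (2|5)=-1; sign (−1)^0·+1^5·-1^3 = -1.
(a,b)_41: α=0, u≡39; β=1, v≡17 (mod 41); (39|41)=+1, (17|41)=-1; sign (−1)^0·+1^1·-1^0 = +1.
(a,b)_17: α=-2, u≡7; β=-4, v≡3 (mod 17); (7|17)=-1, (3|17)=-1; sign (−1)^0·-1^-4·-1^-2 = +1.
(a,b)_2: α=-2, β=14; u≡3, v≡3 (mod 8); ε(u)ε(v)=1·1, αω(v)=-2·1, βω(u)=14·1; sum ≡ 1  ⇒  -1.
(a,b)_7: α=-2, u≡6; β=-1, v≡3 (mod 7); (6|7)=-1, (3|7)=-1; sign (−1)^0·-1^-1·-1^-2 = -1.
(a,b)_11: α=2, u≡10; β=0, v≡5 (mod 11); (10|11)=-1, (5|11)=+1; sign (−1)^0·-1^0·+1^2 = +1.
(a,b)_19: α=1, u≡14; β=1, v≡13 (mod 19); (14|19)=-1, (13|19)=-1; sign (−1)^1·-1^1·-1^1 = -1.
(a,b)_23: α=1, u≡8; β=1, v≡16 (mod 23); (8|23)=+1, (16|23)=+1; sign (−1)^1·+1^1·+1^1 = -1.
(a,b)_3: α=3, u≡1; β=-1, v≡1 (mod 3); (1|3)=+1, (1|3)=+1; sign (−1)^1·+1^-1·+1^3 = -1.
(a,b)_∞: sgn(6555)=+, sgn(-1881285)=−, so +1.
(6555, -1881285 / ℚ) ramifies at {2, 3, 5, 7, 19, 23}: a division algebra.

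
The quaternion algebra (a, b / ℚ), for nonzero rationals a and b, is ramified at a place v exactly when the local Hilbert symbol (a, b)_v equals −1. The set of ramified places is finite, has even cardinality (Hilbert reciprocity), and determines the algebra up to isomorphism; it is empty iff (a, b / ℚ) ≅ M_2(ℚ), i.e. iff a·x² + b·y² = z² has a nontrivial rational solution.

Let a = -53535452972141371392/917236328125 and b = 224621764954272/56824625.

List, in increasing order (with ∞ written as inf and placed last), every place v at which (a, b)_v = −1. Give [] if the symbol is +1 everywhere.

[3, 19]

Mod squares: a ≡ -10374, b ≡ 2730. Check v ∈ {∞, 2, 3, 5, 7, 11, 13, 17, 19, 23}.
v=5: a=5^-12·(≡4), b=5^-3·(≡1) mod 5; (4|5)=+1, (1|5)=+1; (−1)^{-12·-3·2}·(+1)^-3·(+1)^-12 = +1.
v=23: a=23^2·(≡5), b=23^2·(≡1) mod 23; (5|23)=-1, (1|23)=+1; (−1)^{2·2·11}·(-1)^2·(+1)^2 = +1.
v=17: a=17^-2·(≡8), b=17^-2·(≡12) mod 17; (8|17)=+1, (12|17)=-1; (−1)^{-2·-2·8}·(+1)^-2·(-1)^-2 = +1.
v=2: v_2(a)=13, v_2(b)=5; units ≡ 5, 5 (mod 8); ε·ε+αω+βω = 0·0+13·1+5·1 ≡ 0  ⇒  (a,b)_2 = +1.
v=11: a=11^0·(≡10), b=11^-2·(≡2) mod 11; (10|11)=-1, (2|11)=-1; (−1)^{0·-2·5}·(-1)^-2·(-1)^0 = +1.
v=∞: -10374 < 0 and 2730 > 0  ⇒  (a,b)_∞ = +1.
v=3: a=3^7·(≡1), b=3^7·(≡1) mod 3; (1|3)=+1, (1|3)=+1; (−1)^{7·7·1}·(+1)^7·(+1)^7 = -1.
v=19: a=19^3·(≡6), b=19^2·(≡12) mod 19; (6|19)=+1, (12|19)=-1; (−1)^{3·2·9}·(+1)^2·(-1)^3 = -1.
v=7: a=7^7·(≡2), b=7^5·(≡6) mod 7; (2|7)=+1, (6|7)=-1; (−1)^{7·5·3}·(+1)^5·(-1)^7 = +1.
v=13: a=13^-1·(≡7), b=13^-1·(≡2) mod 13; (7|13)=-1, (2|13)=-1; (−1)^{-1·-1·6}·(-1)^-1·(-1)^-1 = +1.
(-10374, 2730 / ℚ) ramifies at {3, 19}: a division algebra.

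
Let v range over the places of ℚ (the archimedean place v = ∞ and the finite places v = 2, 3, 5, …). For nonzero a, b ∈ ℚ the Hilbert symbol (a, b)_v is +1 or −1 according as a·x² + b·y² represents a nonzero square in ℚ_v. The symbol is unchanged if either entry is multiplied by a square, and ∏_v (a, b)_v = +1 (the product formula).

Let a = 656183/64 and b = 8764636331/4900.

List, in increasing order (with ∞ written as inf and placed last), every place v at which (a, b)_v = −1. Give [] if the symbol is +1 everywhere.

[2, 11, 17, 29]

Mod squares: a ≡ 5423, b ≡ 200651. Check v ∈ {∞, 2, 5, 7, 11, 17, 19, 29, 37}.
v=7: a=7^0·(≡3), b=7^-2·(≡5) mod 7; (3|7)=-1, (5|7)=-1; (−1)^{0·-2·3}·(-1)^-2·(-1)^0 = +1.
v=29: a=29^1·(≡6), b=29^1·(≡26) mod 29; (6|29)=+1, (26|29)=-1; (−1)^{1·1·14}·(+1)^1·(-1)^1 = -1.
v=2: v_2(a)=-6, v_2(b)=-2; units ≡ 7, 3 (mod 8); ε·ε+αω+βω = 1·1+-6·1+-2·0 ≡ 1  ⇒  (a,b)_2 = -1.
v=17: a=17^1·(≡2), b=17^1·(≡10) mod 17; (2|17)=+1, (10|17)=-1; (−1)^{1·1·8}·(+1)^1·(-1)^1 = -1.
v=19: a=19^0·(≡8), b=19^2·(≡9) mod 19; (8|19)=-1, (9|19)=+1; (−1)^{0·2·9}·(-1)^2·(+1)^0 = +1.
v=11: a=11^3·(≡1), b=11^3·(≡1) mod 11; (1|11)=+1, (1|11)=+1; (−1)^{3·3·5}·(+1)^3·(+1)^3 = -1.
v=5: a=5^0·(≡2), b=5^-2·(≡1) mod 5; (2|5)=-1, (1|5)=+1; (−1)^{0·-2·2}·(-1)^-2·(+1)^0 = +1.
v=∞: 5423 > 0 and 200651 > 0  ⇒  (a,b)_∞ = +1.
v=37: a=37^0·(≡16), b=37^1·(≡16) mod 37; (16|37)=+1, (16|37)=+1; (−1)^{0·1·18}·(+1)^1·(+1)^0 = +1.
|Ram(5423, 200651)| = 4, even; anisotropic at {2, 11, 17, 29}.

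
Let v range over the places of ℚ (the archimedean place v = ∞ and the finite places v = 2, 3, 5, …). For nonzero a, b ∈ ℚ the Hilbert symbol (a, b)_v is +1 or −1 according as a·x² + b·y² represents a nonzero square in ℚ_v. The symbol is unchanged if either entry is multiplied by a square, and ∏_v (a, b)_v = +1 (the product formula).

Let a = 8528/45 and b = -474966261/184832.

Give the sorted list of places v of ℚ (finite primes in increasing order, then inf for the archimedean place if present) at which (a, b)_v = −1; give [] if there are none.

[5, 13, 23, 43]

Mod squares: a ≡ 2665, b ≡ -1978. Check v ∈ {∞, 2, 3, 5, 7, 11, 13, 19, 23, 41, 43}.
v=7: a=7^0·(≡3), b=7^2·(≡3) mod 7; (3|7)=-1, (3|7)=-1; (−1)^{0·2·3}·(-1)^2·(-1)^0 = +1.
v=∞: 2665 > 0 and -1978 < 0  ⇒  (a,b)_∞ = +1.
v=2: v_2(a)=4, v_2(b)=-9; units ≡ 1, 3 (mod 8); ε·ε+αω+βω = 0·1+4·1+-9·0 ≡ 0  ⇒  (a,b)_2 = +1.
v=19: a=19^0·(≡5), b=19^-2·(≡5) mod 19; (5|19)=+1, (5|19)=+1; (−1)^{0·-2·9}·(+1)^-2·(+1)^0 = +1.
v=13: a=13^1·(≡1), b=13^0·(≡8) mod 13; (1|13)=+1, (8|13)=-1; (−1)^{1·0·6}·(+1)^0·(-1)^1 = -1.
v=5: a=5^-1·(≡2), b=5^0·(≡2) mod 5; (2|5)=-1, (2|5)=-1; (−1)^{-1·0·2}·(-1)^0·(-1)^-1 = -1.
v=43: a=43^0·(≡7), b=43^1·(≡23) mod 43; (7|43)=-1, (23|43)=+1; (−1)^{0·1·21}·(-1)^1·(+1)^0 = -1.
v=41: a=41^1·(≡11), b=41^0·(≡21) mod 41; (11|41)=-1, (21|41)=+1; (−1)^{1·0·20}·(-1)^0·(+1)^1 = +1.
v=3: a=3^-2·(≡1), b=3^4·(≡2) mod 3; (1|3)=+1, (2|3)=-1; (−1)^{-2·4·1}·(+1)^4·(-1)^-2 = +1.
v=23: a=23^0·(≡5), b=23^1·(≡1) mod 23; (5|23)=-1, (1|23)=+1; (−1)^{0·1·11}·(-1)^1·(+1)^0 = -1.
v=11: a=11^0·(≡3), b=11^2·(≡2) mod 11; (3|11)=+1, (2|11)=-1; (−1)^{0·2·5}·(+1)^2·(-1)^0 = +1.
(2665, -1978 / ℚ) ramifies at {5, 13, 23, 43}: a division algebra.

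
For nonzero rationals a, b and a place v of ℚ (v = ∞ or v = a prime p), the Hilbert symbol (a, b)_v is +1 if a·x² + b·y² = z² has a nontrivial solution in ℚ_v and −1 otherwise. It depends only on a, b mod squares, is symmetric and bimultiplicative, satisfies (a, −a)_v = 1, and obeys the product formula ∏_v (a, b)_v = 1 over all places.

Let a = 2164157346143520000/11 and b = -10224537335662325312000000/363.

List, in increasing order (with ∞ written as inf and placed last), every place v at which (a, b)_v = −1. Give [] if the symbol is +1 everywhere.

Mod squares: a ≡ 1463, b ≡ -250971. Check v ∈ {∞, 2, 3, 5, 7, 11, 13, 17, 19, 37}.
v=11: a=11^-1·(≡9), b=11^-2·(≡4) mod 11; (9|11)=+1, (4|11)=+1; (−1)^{-1·-2·5}·(+1)^-2·(+1)^-1 = +1.
v=3: a=3^2·(≡2), b=3^-1·(≡1) mod 3; (2|3)=-1, (1|3)=+1; (−1)^{2·-1·1}·(-1)^-1·(+1)^2 = -1.
v=5: a=5^4·(≡2), b=5^6·(≡4) mod 5; (2|5)=-1, (4|5)=+1; (−1)^{4·6·2}·(-1)^6·(+1)^4 = +1.
v=2: v_2(a)=8, v_2(b)=12; units ≡ 7, 5 (mod 8); ε·ε+αω+βω = 1·0+8·1+12·0 ≡ 0  ⇒  (a,b)_2 = +1.
v=19: a=19^1·(≡7), b=19^1·(≡15) mod 19; (7|19)=+1, (15|19)=-1; (−1)^{1·1·9}·(+1)^1·(-1)^1 = +1.
v=13: a=13^4·(≡11), b=13^6·(≡2) mod 13; (11|13)=-1, (2|13)=-1; (−1)^{4·6·6}·(-1)^6·(-1)^4 = +1.
v=17: a=17^2·(≡8), b=17^3·(≡10) mod 17; (8|17)=+1, (10|17)=-1; (−1)^{2·3·8}·(+1)^3·(-1)^2 = +1.
v=7: a=7^1·(≡6), b=7^1·(≡2) mod 7; (6|7)=-1, (2|7)=+1; (−1)^{1·1·3}·(-1)^1·(+1)^1 = +1.
v=∞: 1463 > 0 and -250971 < 0  ⇒  (a,b)_∞ = +1.
v=37: a=37^2·(≡22), b=37^3·(≡33) mod 37; (22|37)=-1, (33|37)=+1; (−1)^{2·3·18}·(-1)^3·(+1)^2 = -1.
|Ram(1463, -250971)| = 2, even; anisotropic at {3, 37}.

[3, 37]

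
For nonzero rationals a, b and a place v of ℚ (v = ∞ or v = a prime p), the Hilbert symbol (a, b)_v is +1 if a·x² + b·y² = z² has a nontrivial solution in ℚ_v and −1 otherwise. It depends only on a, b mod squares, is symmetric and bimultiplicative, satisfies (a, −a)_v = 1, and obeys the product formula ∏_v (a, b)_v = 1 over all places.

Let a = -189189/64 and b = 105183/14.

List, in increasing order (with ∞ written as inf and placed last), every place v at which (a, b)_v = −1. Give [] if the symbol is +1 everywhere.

[2, 7]

Mod squares: a ≡ -429, b ≡ 163618. Check v ∈ {∞, 2, 3, 7, 11, 13, 29, 31}.
v=13: a=13^1·(≡6), b=13^1·(≡5) mod 13; (6|13)=-1, (5|13)=-1; (−1)^{1·1·6}·(-1)^1·(-1)^1 = +1.
v=29: a=29^0·(≡6), b=29^1·(≡25) mod 29; (6|29)=+1, (25|29)=+1; (−1)^{0·1·14}·(+1)^1·(+1)^0 = +1.
v=∞: -429 < 0 and 163618 > 0  ⇒  (a,b)_∞ = +1.
v=7: a=7^2·(≡3), b=7^-1·(≡4) mod 7; (3|7)=-1, (4|7)=+1; (−1)^{2·-1·3}·(-1)^-1·(+1)^2 = -1.
v=11: a=11^1·(≡3), b=11^0·(≡4) mod 11; (3|11)=+1, (4|11)=+1; (−1)^{1·0·5}·(+1)^0·(+1)^1 = +1.
v=2: v_2(a)=-6, v_2(b)=-1; units ≡ 3, 1 (mod 8); ε·ε+αω+βω = 1·0+-6·0+-1·1 ≡ 1  ⇒  (a,b)_2 = -1.
v=3: a=3^3·(≡1), b=3^2·(≡1) mod 3; (1|3)=+1, (1|3)=+1; (−1)^{3·2·1}·(+1)^2·(+1)^3 = +1.
v=31: a=31^0·(≡2), b=31^1·(≡1) mod 31; (2|31)=+1, (1|31)=+1; (−1)^{0·1·15}·(+1)^1·(+1)^0 = +1.
|Ram(-429, 163618)| = 2, even; anisotropic at {2, 7}.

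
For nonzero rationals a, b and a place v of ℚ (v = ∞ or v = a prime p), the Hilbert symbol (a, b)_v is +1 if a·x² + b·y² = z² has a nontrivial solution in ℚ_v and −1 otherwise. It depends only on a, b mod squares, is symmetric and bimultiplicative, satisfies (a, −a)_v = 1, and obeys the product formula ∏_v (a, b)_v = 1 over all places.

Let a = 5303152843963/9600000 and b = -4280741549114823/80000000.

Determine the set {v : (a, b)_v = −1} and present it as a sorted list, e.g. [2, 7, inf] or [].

(a, b) ≡ (10005, -115) mod (ℚ^×)²; places V = {2, 3, 5, 13, 17, 19, 23, 29, ∞}.
(a,b)_17: α=0, u≡9; β=2, v≡16 (mod 17); (9|17)=+1, (16|17)=+1; sign (−1)^0·+1^2·+1^0 = +1.
(a,b)_2: α=-10, β=-10; u≡5, v≡5 (mod 8); ε(u)ε(v)=0·0, αω(v)=-10·1, βω(u)=-10·1; sum ≡ 0  ⇒  +1.
(a,b)_3: α=-1, u≡2; β=4, v≡2 (mod 3); (2|3)=-1, (2|3)=-1; sign (−1)^0·-1^4·-1^-1 = -1.
(a,b)_∞: sgn(10005)=+, sgn(-115)=−, so +1.
(a,b)_23: α=1, u≡17; β=1, v≡4 (mod 23); (17|23)=-1, (4|23)=+1; sign (−1)^1·-1^1·+1^1 = +1.
(a,b)_29: α=1, u≡14; β=0, v≡5 (mod 29); (14|29)=-1, (5|29)=+1; sign (−1)^0·-1^0·+1^1 = +1.
(a,b)_19: α=6, u≡5; β=6, v≡14 (mod 19); (5|19)=+1, (14|19)=-1; sign (−1)^0·+1^6·-1^6 = +1.
(a,b)_13: α=2, u≡5; β=2, v≡6 (mod 13); (5|13)=-1, (6|13)=-1; sign (−1)^0·-1^2·-1^2 = +1.
(a,b)_5: α=-5, u≡4; β=-7, v≡3 (mod 5); (4|5)=+1, (3|5)=-1; sign (−1)^0·+1^-7·-1^-5 = -1.
Ram(10005, -115) = {3, 5}; no ℚ_3-point on the conic.

[3, 5]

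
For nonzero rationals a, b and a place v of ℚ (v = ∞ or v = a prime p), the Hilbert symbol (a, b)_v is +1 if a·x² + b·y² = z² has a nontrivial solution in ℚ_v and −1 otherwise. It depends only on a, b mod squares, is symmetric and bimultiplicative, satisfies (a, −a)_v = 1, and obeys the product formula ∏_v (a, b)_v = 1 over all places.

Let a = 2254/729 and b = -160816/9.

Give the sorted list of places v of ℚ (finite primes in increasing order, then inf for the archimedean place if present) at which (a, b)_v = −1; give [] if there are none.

Mod squares: a ≡ 46, b ≡ -19. Check v ∈ {∞, 2, 3, 7, 19, 23}.
v=2: v_2(a)=1, v_2(b)=4; units ≡ 7, 5 (mod 8); ε·ε+αω+βω = 1·0+1·1+4·0 ≡ 1  ⇒  (a,b)_2 = -1.
v=23: a=23^1·(≡9), b=23^2·(≡2) mod 23; (9|23)=+1, (2|23)=+1; (−1)^{1·2·11}·(+1)^2·(+1)^1 = +1.
v=7: a=7^2·(≡4), b=7^0·(≡1) mod 7; (4|7)=+1, (1|7)=+1; (−1)^{2·0·3}·(+1)^0·(+1)^2 = +1.
v=∞: 46 > 0 and -19 < 0  ⇒  (a,b)_∞ = +1.
v=19: a=19^0·(≡18), b=19^1·(≡18) mod 19; (18|19)=-1, (18|19)=-1; (−1)^{0·1·9}·(-1)^1·(-1)^0 = -1.
v=3: a=3^-6·(≡1), b=3^-2·(≡2) mod 3; (1|3)=+1, (2|3)=-1; (−1)^{-6·-2·1}·(+1)^-2·(-1)^-6 = +1.
|Ram(46, -19)| = 2, even; anisotropic at {2, 19}.

[2, 19]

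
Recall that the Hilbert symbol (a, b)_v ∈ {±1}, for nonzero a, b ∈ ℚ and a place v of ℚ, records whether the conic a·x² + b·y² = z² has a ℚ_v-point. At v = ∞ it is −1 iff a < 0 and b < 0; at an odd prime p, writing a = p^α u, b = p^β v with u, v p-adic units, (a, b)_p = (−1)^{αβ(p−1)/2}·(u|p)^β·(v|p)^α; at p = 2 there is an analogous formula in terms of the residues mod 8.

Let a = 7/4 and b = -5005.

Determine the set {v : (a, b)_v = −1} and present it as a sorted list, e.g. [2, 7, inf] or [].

[2, 5, 11, 13]

Mod squares: a ≡ 7, b ≡ -5005. Check v ∈ {∞, 2, 5, 7, 11, 13}.
v=7: a=7^1·(≡2), b=7^1·(≡6) mod 7; (2|7)=+1, (6|7)=-1; (−1)^{1·1·3}·(+1)^1·(-1)^1 = +1.
v=13: a=13^0·(≡5), b=13^1·(≡5) mod 13; (5|13)=-1, (5|13)=-1; (−1)^{0·1·6}·(-1)^1·(-1)^0 = -1.
v=11: a=11^0·(≡10), b=11^1·(≡7) mod 11; (10|11)=-1, (7|11)=-1; (−1)^{0·1·5}·(-1)^1·(-1)^0 = -1.
v=2: v_2(a)=-2, v_2(b)=0; units ≡ 7, 3 (mod 8); ε·ε+αω+βω = 1·1+-2·1+0·0 ≡ 1  ⇒  (a,b)_2 = -1.
v=∞: 7 > 0 and -5005 < 0  ⇒  (a,b)_∞ = +1.
v=5: a=5^0·(≡3), b=5^1·(≡4) mod 5; (3|5)=-1, (4|5)=+1; (−1)^{0·1·2}·(-1)^1·(+1)^0 = -1.
|Ram(7, -5005)| = 4, even; anisotropic at {2, 5, 11, 13}.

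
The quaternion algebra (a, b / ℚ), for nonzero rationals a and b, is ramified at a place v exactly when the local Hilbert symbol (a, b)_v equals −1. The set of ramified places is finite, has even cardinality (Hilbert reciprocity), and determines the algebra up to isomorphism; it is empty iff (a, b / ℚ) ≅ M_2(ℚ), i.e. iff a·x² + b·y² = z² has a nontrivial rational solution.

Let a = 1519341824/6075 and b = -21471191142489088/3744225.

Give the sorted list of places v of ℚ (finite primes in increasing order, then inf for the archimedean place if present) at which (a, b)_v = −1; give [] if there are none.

[3, 13]

Mod squares: a ≡ 3003, b ≡ -7. Check v ∈ {∞, 2, 3, 5, 7, 11, 13, 19, 43}.
v=13: a=13^1·(≡1), b=13^4·(≡5) mod 13; (1|13)=+1, (5|13)=-1; (−1)^{1·4·6}·(+1)^4·(-1)^1 = -1.
v=43: a=43^0·(≡10), b=43^-2·(≡25) mod 43; (10|43)=+1, (25|43)=+1; (−1)^{0·-2·21}·(+1)^-2·(+1)^0 = +1.
v=2: v_2(a)=8, v_2(b)=10; units ≡ 3, 1 (mod 8); ε·ε+αω+βω = 1·0+8·0+10·1 ≡ 0  ⇒  (a,b)_2 = +1.
v=∞: 3003 > 0 and -7 < 0  ⇒  (a,b)_∞ = +1.
v=11: a=11^3·(≡4), b=11^2·(≡1) mod 11; (4|11)=+1, (1|11)=+1; (−1)^{3·2·5}·(+1)^2·(+1)^3 = +1.
v=7: a=7^3·(≡4), b=7^5·(≡6) mod 7; (4|7)=+1, (6|7)=-1; (−1)^{3·5·3}·(+1)^5·(-1)^3 = +1.
v=3: a=3^-5·(≡2), b=3^-4·(≡2) mod 3; (2|3)=-1, (2|3)=-1; (−1)^{-5·-4·1}·(-1)^-4·(-1)^-5 = -1.
v=19: a=19^0·(≡7), b=19^2·(≡3) mod 19; (7|19)=+1, (3|19)=-1; (−1)^{0·2·9}·(+1)^2·(-1)^0 = +1.
v=5: a=5^-2·(≡3), b=5^-2·(≡3) mod 5; (3|5)=-1, (3|5)=-1; (−1)^{-2·-2·2}·(-1)^-2·(-1)^-2 = +1.
|Ram(3003, -7)| = 2, even; anisotropic at {3, 13}.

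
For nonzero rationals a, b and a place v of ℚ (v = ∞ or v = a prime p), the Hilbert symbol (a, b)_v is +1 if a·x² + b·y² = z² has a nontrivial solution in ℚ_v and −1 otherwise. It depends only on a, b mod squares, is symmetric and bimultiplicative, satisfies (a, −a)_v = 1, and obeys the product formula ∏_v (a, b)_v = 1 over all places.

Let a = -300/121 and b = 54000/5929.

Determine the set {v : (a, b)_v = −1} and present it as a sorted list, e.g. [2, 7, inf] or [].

(a, b) ≡ (-3, 15) mod (ℚ^×)²; places V = {2, 3, 5, 7, 11, ∞}.
(a,b)_2: α=2, β=4; u≡5, v≡7 (mod 8); ε(u)ε(v)=0·1, αω(v)=2·0, βω(u)=4·1; sum ≡ 0  ⇒  +1.
(a,b)_5: α=2, u≡3; β=3, v≡3 (mod 5); (3|5)=-1, (3|5)=-1; sign (−1)^0·-1^3·-1^2 = -1.
(a,b)_11: α=-2, u≡8; β=-2, v≡9 (mod 11); (8|11)=-1, (9|11)=+1; sign (−1)^0·-1^-2·+1^-2 = +1.
(a,b)_∞: sgn(-3)=−, sgn(15)=+, so +1.
(a,b)_3: α=1, u≡2; β=3, v≡2 (mod 3); (2|3)=-1, (2|3)=-1; sign (−1)^1·-1^3·-1^1 = -1.
(a,b)_7: α=0, u≡4; β=-2, v≡1 (mod 7); (4|7)=+1, (1|7)=+1; sign (−1)^0·+1^-2·+1^0 = +1.
(-3, 15 / ℚ) ramifies at {3, 5}: a division algebra.

[3, 5]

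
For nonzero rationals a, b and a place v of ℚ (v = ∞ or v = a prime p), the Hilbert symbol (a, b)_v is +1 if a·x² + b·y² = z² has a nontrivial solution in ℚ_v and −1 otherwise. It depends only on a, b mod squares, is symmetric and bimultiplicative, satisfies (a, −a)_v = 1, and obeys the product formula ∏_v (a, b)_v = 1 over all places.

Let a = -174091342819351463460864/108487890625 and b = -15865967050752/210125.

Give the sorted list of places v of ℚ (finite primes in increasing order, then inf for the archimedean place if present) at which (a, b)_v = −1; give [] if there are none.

Mod squares: a ≡ -266, b ≡ -46410. Check v ∈ {∞, 2, 3, 5, 7, 13, 17, 19, 31, 41}.
v=41: a=41^0·(≡16), b=41^-2·(≡2) mod 41; (16|41)=+1, (2|41)=+1; (−1)^{0·-2·20}·(+1)^-2·(+1)^0 = +1.
v=5: a=5^-8·(≡4), b=5^-3·(≡3) mod 5; (4|5)=+1, (3|5)=-1; (−1)^{-8·-3·2}·(+1)^-3·(-1)^-8 = +1.
v=2: v_2(a)=19, v_2(b)=15; units ≡ 3, 3 (mod 8); ε·ε+αω+βω = 1·1+19·1+15·1 ≡ 1  ⇒  (a,b)_2 = -1.
v=∞: -266 < 0 and -46410 < 0  ⇒  (a,b)_∞ = -1.
v=13: a=13^6·(≡6), b=13^1·(≡7) mod 13; (6|13)=-1, (7|13)=-1; (−1)^{6·1·6}·(-1)^1·(-1)^6 = -1.
v=19: a=19^5·(≡16), b=19^2·(≡16) mod 19; (16|19)=+1, (16|19)=+1; (−1)^{5·2·9}·(+1)^2·(+1)^5 = +1.
v=17: a=17^-2·(≡7), b=17^3·(≡3) mod 17; (7|17)=-1, (3|17)=-1; (−1)^{-2·3·8}·(-1)^3·(-1)^-2 = -1.
v=7: a=7^3·(≡2), b=7^1·(≡5) mod 7; (2|7)=+1, (5|7)=-1; (−1)^{3·1·3}·(+1)^1·(-1)^3 = +1.
v=3: a=3^4·(≡1), b=3^1·(≡1) mod 3; (1|3)=+1, (1|3)=+1; (−1)^{4·1·1}·(+1)^1·(+1)^4 = +1.
v=31: a=31^-2·(≡15), b=31^0·(≡18) mod 31; (15|31)=-1, (18|31)=+1; (−1)^{-2·0·15}·(-1)^0·(+1)^-2 = +1.
Ram(-266, -46410) = {2, 13, 17, ∞}; no ℚ_2-point on the conic.

[2, 13, 17, inf]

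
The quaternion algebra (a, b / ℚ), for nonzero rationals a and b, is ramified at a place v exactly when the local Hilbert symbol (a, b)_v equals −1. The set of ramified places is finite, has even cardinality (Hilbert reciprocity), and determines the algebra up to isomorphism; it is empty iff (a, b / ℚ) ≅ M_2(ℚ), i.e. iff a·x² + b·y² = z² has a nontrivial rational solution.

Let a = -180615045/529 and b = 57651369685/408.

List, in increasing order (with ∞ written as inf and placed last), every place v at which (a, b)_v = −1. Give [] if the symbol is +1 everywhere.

[7, 17]

Mod squares: a ≡ -107445, b ≡ 1967070. Check v ∈ {∞, 2, 3, 5, 7, 13, 17, 19, 23, 29, 41}.
v=17: a=17^0·(≡5), b=17^-1·(≡8) mod 17; (5|17)=-1, (8|17)=+1; (−1)^{0·-1·8}·(-1)^-1·(+1)^0 = -1.
v=3: a=3^1·(≡2), b=3^-1·(≡1) mod 3; (2|3)=-1, (1|3)=+1; (−1)^{1·-1·1}·(-1)^-1·(+1)^1 = +1.
v=∞: -107445 < 0 and 1967070 > 0  ⇒  (a,b)_∞ = +1.
v=5: a=5^1·(≡4), b=5^1·(≡4) mod 5; (4|5)=+1, (4|5)=+1; (−1)^{1·1·2}·(+1)^1·(+1)^1 = +1.
v=2: v_2(a)=0, v_2(b)=-3; units ≡ 3, 7 (mod 8); ε·ε+αω+βω = 1·1+0·0+-3·1 ≡ 0  ⇒  (a,b)_2 = +1.
v=23: a=23^-2·(≡22), b=23^0·(≡9) mod 23; (22|23)=-1, (9|23)=+1; (−1)^{-2·0·11}·(-1)^0·(+1)^-2 = +1.
v=41: a=41^2·(≡37), b=41^0·(≡22) mod 41; (37|41)=+1, (22|41)=-1; (−1)^{2·0·20}·(+1)^0·(-1)^2 = +1.
v=29: a=29^1·(≡28), b=29^1·(≡24) mod 29; (28|29)=+1, (24|29)=+1; (−1)^{1·1·14}·(+1)^1·(+1)^1 = +1.
v=7: a=7^0·(≡3), b=7^3·(≡1) mod 7; (3|7)=-1, (1|7)=+1; (−1)^{0·3·3}·(-1)^3·(+1)^0 = -1.
v=13: a=13^1·(≡10), b=13^2·(≡3) mod 13; (10|13)=+1, (3|13)=+1; (−1)^{1·2·6}·(+1)^2·(+1)^1 = +1.
v=19: a=19^1·(≡17), b=19^3·(≡10) mod 19; (17|19)=+1, (10|19)=-1; (−1)^{1·3·9}·(+1)^3·(-1)^1 = +1.
(-107445, 1967070 / ℚ) ramifies at {7, 17}: a division algebra.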